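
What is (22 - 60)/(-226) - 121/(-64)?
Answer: 14889/7232 ≈ 2.0588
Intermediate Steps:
(22 - 60)/(-226) - 121/(-64) = -38*(-1/226) - 121*(-1/64) = 19/113 + 121/64 = 14889/7232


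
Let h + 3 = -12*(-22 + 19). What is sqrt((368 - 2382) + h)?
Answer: I*sqrt(1981) ≈ 44.508*I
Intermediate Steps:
h = 33 (h = -3 - 12*(-22 + 19) = -3 - 12*(-3) = -3 + 36 = 33)
sqrt((368 - 2382) + h) = sqrt((368 - 2382) + 33) = sqrt(-2014 + 33) = sqrt(-1981) = I*sqrt(1981)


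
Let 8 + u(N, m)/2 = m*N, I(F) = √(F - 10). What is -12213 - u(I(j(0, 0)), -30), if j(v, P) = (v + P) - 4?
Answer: -12197 + 60*I*√14 ≈ -12197.0 + 224.5*I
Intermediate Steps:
j(v, P) = -4 + P + v (j(v, P) = (P + v) - 4 = -4 + P + v)
I(F) = √(-10 + F)
u(N, m) = -16 + 2*N*m (u(N, m) = -16 + 2*(m*N) = -16 + 2*(N*m) = -16 + 2*N*m)
-12213 - u(I(j(0, 0)), -30) = -12213 - (-16 + 2*√(-10 + (-4 + 0 + 0))*(-30)) = -12213 - (-16 + 2*√(-10 - 4)*(-30)) = -12213 - (-16 + 2*√(-14)*(-30)) = -12213 - (-16 + 2*(I*√14)*(-30)) = -12213 - (-16 - 60*I*√14) = -12213 + (16 + 60*I*√14) = -12197 + 60*I*√14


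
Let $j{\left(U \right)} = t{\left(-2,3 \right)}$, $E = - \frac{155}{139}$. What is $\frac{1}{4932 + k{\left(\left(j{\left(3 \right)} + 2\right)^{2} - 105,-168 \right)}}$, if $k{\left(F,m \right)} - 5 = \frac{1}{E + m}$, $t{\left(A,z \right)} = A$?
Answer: $\frac{23507}{116053920} \approx 0.00020255$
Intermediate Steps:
$E = - \frac{155}{139}$ ($E = \left(-155\right) \frac{1}{139} = - \frac{155}{139} \approx -1.1151$)
$j{\left(U \right)} = -2$
$k{\left(F,m \right)} = 5 + \frac{1}{- \frac{155}{139} + m}$
$\frac{1}{4932 + k{\left(\left(j{\left(3 \right)} + 2\right)^{2} - 105,-168 \right)}} = \frac{1}{4932 + \frac{-636 + 695 \left(-168\right)}{-155 + 139 \left(-168\right)}} = \frac{1}{4932 + \frac{-636 - 116760}{-155 - 23352}} = \frac{1}{4932 + \frac{1}{-23507} \left(-117396\right)} = \frac{1}{4932 - - \frac{117396}{23507}} = \frac{1}{4932 + \frac{117396}{23507}} = \frac{1}{\frac{116053920}{23507}} = \frac{23507}{116053920}$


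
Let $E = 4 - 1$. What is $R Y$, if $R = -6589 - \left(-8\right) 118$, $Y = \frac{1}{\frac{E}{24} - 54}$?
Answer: $\frac{45160}{431} \approx 104.78$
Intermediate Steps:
$E = 3$ ($E = 4 - 1 = 3$)
$Y = - \frac{8}{431}$ ($Y = \frac{1}{\frac{3}{24} - 54} = \frac{1}{3 \cdot \frac{1}{24} - 54} = \frac{1}{\frac{1}{8} - 54} = \frac{1}{- \frac{431}{8}} = - \frac{8}{431} \approx -0.018561$)
$R = -5645$ ($R = -6589 - -944 = -6589 + 944 = -5645$)
$R Y = \left(-5645\right) \left(- \frac{8}{431}\right) = \frac{45160}{431}$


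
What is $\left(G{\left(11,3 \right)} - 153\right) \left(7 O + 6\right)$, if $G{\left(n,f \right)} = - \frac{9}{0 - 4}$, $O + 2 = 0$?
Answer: $1206$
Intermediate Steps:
$O = -2$ ($O = -2 + 0 = -2$)
$G{\left(n,f \right)} = \frac{9}{4}$ ($G{\left(n,f \right)} = - \frac{9}{-4} = \left(-9\right) \left(- \frac{1}{4}\right) = \frac{9}{4}$)
$\left(G{\left(11,3 \right)} - 153\right) \left(7 O + 6\right) = \left(\frac{9}{4} - 153\right) \left(7 \left(-2\right) + 6\right) = - \frac{603 \left(-14 + 6\right)}{4} = \left(- \frac{603}{4}\right) \left(-8\right) = 1206$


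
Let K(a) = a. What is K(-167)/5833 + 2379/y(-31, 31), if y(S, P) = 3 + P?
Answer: 13871029/198322 ≈ 69.942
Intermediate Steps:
K(-167)/5833 + 2379/y(-31, 31) = -167/5833 + 2379/(3 + 31) = -167*1/5833 + 2379/34 = -167/5833 + 2379*(1/34) = -167/5833 + 2379/34 = 13871029/198322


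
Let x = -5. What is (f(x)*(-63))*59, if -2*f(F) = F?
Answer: -18585/2 ≈ -9292.5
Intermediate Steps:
f(F) = -F/2
(f(x)*(-63))*59 = (-½*(-5)*(-63))*59 = ((5/2)*(-63))*59 = -315/2*59 = -18585/2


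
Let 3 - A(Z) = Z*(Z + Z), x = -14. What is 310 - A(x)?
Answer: 699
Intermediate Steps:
A(Z) = 3 - 2*Z² (A(Z) = 3 - Z*(Z + Z) = 3 - Z*2*Z = 3 - 2*Z²)
310 - A(x) = 310 - (3 - 2*(-14)²) = 310 - (3 - 2*196) = 310 - (3 - 392) = 310 - 1*(-389) = 310 + 389 = 699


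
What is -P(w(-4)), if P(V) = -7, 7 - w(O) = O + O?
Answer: 7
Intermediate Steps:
w(O) = 7 - 2*O (w(O) = 7 - (O + O) = 7 - 2*O)
-P(w(-4)) = -1*(-7) = 7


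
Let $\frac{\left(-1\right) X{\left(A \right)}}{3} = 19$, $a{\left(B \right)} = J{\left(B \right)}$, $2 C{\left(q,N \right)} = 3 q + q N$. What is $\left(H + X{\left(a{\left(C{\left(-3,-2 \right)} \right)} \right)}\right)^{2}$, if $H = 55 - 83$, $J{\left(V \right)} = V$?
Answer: $7225$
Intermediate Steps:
$C{\left(q,N \right)} = \frac{3 q}{2} + \frac{N q}{2}$ ($C{\left(q,N \right)} = \frac{3 q + q N}{2} = \frac{3 q + N q}{2} = \frac{3 q}{2} + \frac{N q}{2}$)
$a{\left(B \right)} = B$
$X{\left(A \right)} = -57$ ($X{\left(A \right)} = \left(-3\right) 19 = -57$)
$H = -28$
$\left(H + X{\left(a{\left(C{\left(-3,-2 \right)} \right)} \right)}\right)^{2} = \left(-28 - 57\right)^{2} = \left(-85\right)^{2} = 7225$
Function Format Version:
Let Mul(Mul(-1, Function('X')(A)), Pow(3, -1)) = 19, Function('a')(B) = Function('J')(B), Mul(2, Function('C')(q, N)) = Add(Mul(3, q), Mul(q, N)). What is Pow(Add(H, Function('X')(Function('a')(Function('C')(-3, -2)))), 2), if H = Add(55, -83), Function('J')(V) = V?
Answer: 7225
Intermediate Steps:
Function('C')(q, N) = Add(Mul(Rational(3, 2), q), Mul(Rational(1, 2), N, q)) (Function('C')(q, N) = Mul(Rational(1, 2), Add(Mul(3, q), Mul(q, N))) = Mul(Rational(1, 2), Add(Mul(3, q), Mul(N, q))) = Add(Mul(Rational(3, 2), q), Mul(Rational(1, 2), N, q)))
Function('a')(B) = B
Function('X')(A) = -57 (Function('X')(A) = Mul(-3, 19) = -57)
H = -28
Pow(Add(H, Function('X')(Function('a')(Function('C')(-3, -2)))), 2) = Pow(Add(-28, -57), 2) = Pow(-85, 2) = 7225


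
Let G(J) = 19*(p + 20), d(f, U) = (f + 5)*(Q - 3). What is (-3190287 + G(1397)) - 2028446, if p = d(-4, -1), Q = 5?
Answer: -5218315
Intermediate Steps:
d(f, U) = 10 + 2*f (d(f, U) = (f + 5)*(5 - 3) = (5 + f)*2 = 10 + 2*f)
p = 2 (p = 10 + 2*(-4) = 10 - 8 = 2)
G(J) = 418 (G(J) = 19*(2 + 20) = 19*22 = 418)
(-3190287 + G(1397)) - 2028446 = (-3190287 + 418) - 2028446 = -3189869 - 2028446 = -5218315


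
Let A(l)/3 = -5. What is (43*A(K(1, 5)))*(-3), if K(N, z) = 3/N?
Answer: 1935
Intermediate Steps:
A(l) = -15 (A(l) = 3*(-5) = -15)
(43*A(K(1, 5)))*(-3) = (43*(-15))*(-3) = -645*(-3) = 1935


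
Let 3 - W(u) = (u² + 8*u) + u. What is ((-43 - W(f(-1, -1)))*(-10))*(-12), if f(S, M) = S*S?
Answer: -4320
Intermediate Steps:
f(S, M) = S²
W(u) = 3 - u² - 9*u (W(u) = 3 - ((u² + 8*u) + u) = 3 - (u² + 9*u) = 3 + (-u² - 9*u) = 3 - u² - 9*u)
((-43 - W(f(-1, -1)))*(-10))*(-12) = ((-43 - (3 - ((-1)²)² - 9*(-1)²))*(-10))*(-12) = ((-43 - (3 - 1*1² - 9*1))*(-10))*(-12) = ((-43 - (3 - 1*1 - 9))*(-10))*(-12) = ((-43 - (3 - 1 - 9))*(-10))*(-12) = ((-43 - 1*(-7))*(-10))*(-12) = ((-43 + 7)*(-10))*(-12) = -36*(-10)*(-12) = 360*(-12) = -4320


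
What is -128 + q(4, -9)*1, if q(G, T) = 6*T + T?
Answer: -191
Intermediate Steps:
q(G, T) = 7*T
-128 + q(4, -9)*1 = -128 + (7*(-9))*1 = -128 - 63*1 = -128 - 63 = -191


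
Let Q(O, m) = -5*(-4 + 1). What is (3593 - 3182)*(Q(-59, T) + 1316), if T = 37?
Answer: 547041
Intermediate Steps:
Q(O, m) = 15 (Q(O, m) = -5*(-3) = 15)
(3593 - 3182)*(Q(-59, T) + 1316) = (3593 - 3182)*(15 + 1316) = 411*1331 = 547041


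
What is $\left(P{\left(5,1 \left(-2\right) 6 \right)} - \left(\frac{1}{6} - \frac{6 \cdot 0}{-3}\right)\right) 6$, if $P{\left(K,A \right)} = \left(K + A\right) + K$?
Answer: $-13$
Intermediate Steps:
$P{\left(K,A \right)} = A + 2 K$ ($P{\left(K,A \right)} = \left(A + K\right) + K = A + 2 K$)
$\left(P{\left(5,1 \left(-2\right) 6 \right)} - \left(\frac{1}{6} - \frac{6 \cdot 0}{-3}\right)\right) 6 = \left(\left(1 \left(-2\right) 6 + 2 \cdot 5\right) - \left(\frac{1}{6} - \frac{6 \cdot 0}{-3}\right)\right) 6 = \left(\left(\left(-2\right) 6 + 10\right) + \left(\left(-1\right) \frac{1}{6} + 0 \left(- \frac{1}{3}\right)\right)\right) 6 = \left(\left(-12 + 10\right) + \left(- \frac{1}{6} + 0\right)\right) 6 = \left(-2 - \frac{1}{6}\right) 6 = \left(- \frac{13}{6}\right) 6 = -13$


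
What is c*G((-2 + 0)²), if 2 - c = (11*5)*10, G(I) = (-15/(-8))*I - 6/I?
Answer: -3288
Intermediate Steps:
G(I) = -6/I + 15*I/8 (G(I) = (-15*(-⅛))*I - 6/I = 15*I/8 - 6/I = -6/I + 15*I/8)
c = -548 (c = 2 - 11*5*10 = 2 - 55*10 = 2 - 1*550 = 2 - 550 = -548)
c*G((-2 + 0)²) = -548*(-6/(-2 + 0)² + 15*(-2 + 0)²/8) = -548*(-6/((-2)²) + (15/8)*(-2)²) = -548*(-6/4 + (15/8)*4) = -548*(-6*¼ + 15/2) = -548*(-3/2 + 15/2) = -548*6 = -3288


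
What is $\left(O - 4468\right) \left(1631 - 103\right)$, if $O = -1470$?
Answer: $-9073264$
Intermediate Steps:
$\left(O - 4468\right) \left(1631 - 103\right) = \left(-1470 - 4468\right) \left(1631 - 103\right) = \left(-5938\right) 1528 = -9073264$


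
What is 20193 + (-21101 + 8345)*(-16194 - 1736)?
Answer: 228735273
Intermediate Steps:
20193 + (-21101 + 8345)*(-16194 - 1736) = 20193 - 12756*(-17930) = 20193 + 228715080 = 228735273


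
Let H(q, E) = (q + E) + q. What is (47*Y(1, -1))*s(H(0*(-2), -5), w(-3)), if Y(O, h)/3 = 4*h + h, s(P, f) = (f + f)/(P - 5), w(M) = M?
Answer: -423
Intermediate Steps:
H(q, E) = E + 2*q (H(q, E) = (E + q) + q = E + 2*q)
s(P, f) = 2*f/(-5 + P) (s(P, f) = (2*f)/(-5 + P) = 2*f/(-5 + P))
Y(O, h) = 15*h (Y(O, h) = 3*(4*h + h) = 3*(5*h) = 15*h)
(47*Y(1, -1))*s(H(0*(-2), -5), w(-3)) = (47*(15*(-1)))*(2*(-3)/(-5 + (-5 + 2*(0*(-2))))) = (47*(-15))*(2*(-3)/(-5 + (-5 + 2*0))) = -1410*(-3)/(-5 + (-5 + 0)) = -1410*(-3)/(-5 - 5) = -1410*(-3)/(-10) = -1410*(-3)*(-1)/10 = -705*3/5 = -423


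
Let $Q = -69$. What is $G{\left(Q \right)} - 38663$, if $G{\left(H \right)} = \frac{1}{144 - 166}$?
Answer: $- \frac{850587}{22} \approx -38663.0$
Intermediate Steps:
$G{\left(H \right)} = - \frac{1}{22}$ ($G{\left(H \right)} = \frac{1}{-22} = - \frac{1}{22}$)
$G{\left(Q \right)} - 38663 = - \frac{1}{22} - 38663 = - \frac{850587}{22}$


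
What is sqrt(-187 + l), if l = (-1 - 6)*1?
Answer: I*sqrt(194) ≈ 13.928*I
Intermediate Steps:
l = -7 (l = -7*1 = -7)
sqrt(-187 + l) = sqrt(-187 - 7) = sqrt(-194) = I*sqrt(194)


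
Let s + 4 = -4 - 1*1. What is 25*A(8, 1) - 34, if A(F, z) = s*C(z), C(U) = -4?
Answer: 866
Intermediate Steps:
s = -9 (s = -4 + (-4 - 1*1) = -4 + (-4 - 1) = -4 - 5 = -9)
A(F, z) = 36 (A(F, z) = -9*(-4) = 36)
25*A(8, 1) - 34 = 25*36 - 34 = 900 - 34 = 866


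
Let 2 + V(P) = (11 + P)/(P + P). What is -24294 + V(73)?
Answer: -1773566/73 ≈ -24295.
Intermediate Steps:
V(P) = -2 + (11 + P)/(2*P) (V(P) = -2 + (11 + P)/(P + P) = -2 + (11 + P)/((2*P)) = -2 + (11 + P)*(1/(2*P)) = -2 + (11 + P)/(2*P))
-24294 + V(73) = -24294 + (½)*(11 - 3*73)/73 = -24294 + (½)*(1/73)*(11 - 219) = -24294 + (½)*(1/73)*(-208) = -24294 - 104/73 = -1773566/73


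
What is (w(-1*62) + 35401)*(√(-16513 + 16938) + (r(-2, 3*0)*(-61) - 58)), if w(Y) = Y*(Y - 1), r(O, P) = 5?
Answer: -14268441 + 196535*√17 ≈ -1.3458e+7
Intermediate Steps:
w(Y) = Y*(-1 + Y)
(w(-1*62) + 35401)*(√(-16513 + 16938) + (r(-2, 3*0)*(-61) - 58)) = ((-1*62)*(-1 - 1*62) + 35401)*(√(-16513 + 16938) + (5*(-61) - 58)) = (-62*(-1 - 62) + 35401)*(√425 + (-305 - 58)) = (-62*(-63) + 35401)*(5*√17 - 363) = (3906 + 35401)*(-363 + 5*√17) = 39307*(-363 + 5*√17) = -14268441 + 196535*√17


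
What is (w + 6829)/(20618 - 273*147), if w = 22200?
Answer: -2233/1501 ≈ -1.4877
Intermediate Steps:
(w + 6829)/(20618 - 273*147) = (22200 + 6829)/(20618 - 273*147) = 29029/(20618 - 40131) = 29029/(-19513) = 29029*(-1/19513) = -2233/1501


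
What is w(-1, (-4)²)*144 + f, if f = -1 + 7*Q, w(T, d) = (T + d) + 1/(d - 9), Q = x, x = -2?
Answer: 15159/7 ≈ 2165.6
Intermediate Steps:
Q = -2
w(T, d) = T + d + 1/(-9 + d) (w(T, d) = (T + d) + 1/(-9 + d) = T + d + 1/(-9 + d))
f = -15 (f = -1 + 7*(-2) = -1 - 14 = -15)
w(-1, (-4)²)*144 + f = ((1 + ((-4)²)² - 9*(-1) - 9*(-4)² - 1*(-4)²)/(-9 + (-4)²))*144 - 15 = ((1 + 16² + 9 - 9*16 - 1*16)/(-9 + 16))*144 - 15 = ((1 + 256 + 9 - 144 - 16)/7)*144 - 15 = ((⅐)*106)*144 - 15 = (106/7)*144 - 15 = 15264/7 - 15 = 15159/7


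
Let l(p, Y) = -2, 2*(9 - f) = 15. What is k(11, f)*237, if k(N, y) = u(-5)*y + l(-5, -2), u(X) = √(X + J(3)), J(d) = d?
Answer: -474 + 711*I*√2/2 ≈ -474.0 + 502.75*I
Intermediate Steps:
f = 3/2 (f = 9 - ½*15 = 9 - 15/2 = 3/2 ≈ 1.5000)
u(X) = √(3 + X) (u(X) = √(X + 3) = √(3 + X))
k(N, y) = -2 + I*y*√2 (k(N, y) = √(3 - 5)*y - 2 = √(-2)*y - 2 = (I*√2)*y - 2 = I*y*√2 - 2 = -2 + I*y*√2)
k(11, f)*237 = (-2 + I*(3/2)*√2)*237 = (-2 + 3*I*√2/2)*237 = -474 + 711*I*√2/2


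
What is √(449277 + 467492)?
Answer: √916769 ≈ 957.48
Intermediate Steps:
√(449277 + 467492) = √916769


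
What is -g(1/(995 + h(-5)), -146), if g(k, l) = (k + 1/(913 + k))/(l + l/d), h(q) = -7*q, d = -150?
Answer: 30019365/2107098378842 ≈ 1.4247e-5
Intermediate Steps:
g(k, l) = 150*(k + 1/(913 + k))/(149*l) (g(k, l) = (k + 1/(913 + k))/(l + l/(-150)) = (k + 1/(913 + k))/(l + l*(-1/150)) = (k + 1/(913 + k))/(l - l/150) = (k + 1/(913 + k))/((149*l/150)) = (k + 1/(913 + k))*(150/(149*l)) = 150*(k + 1/(913 + k))/(149*l))
-g(1/(995 + h(-5)), -146) = -150*(1 + (1/(995 - 7*(-5)))² + 913/(995 - 7*(-5)))/(149*(-146)*(913 + 1/(995 - 7*(-5)))) = -150*(-1)*(1 + (1/(995 + 35))² + 913/(995 + 35))/(149*146*(913 + 1/(995 + 35))) = -150*(-1)*(1 + (1/1030)² + 913/1030)/(149*146*(913 + 1/1030)) = -150*(-1)*(1 + (1/1030)² + 913*(1/1030))/(149*146*(913 + 1/1030)) = -150*(-1)*(1 + 1/1060900 + 913/1030)/(149*146*940391/1030) = -150*(-1)*1030*2001291/(149*146*940391*1060900) = -1*(-30019365/2107098378842) = 30019365/2107098378842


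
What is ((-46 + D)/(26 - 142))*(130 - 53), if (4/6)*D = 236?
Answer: -5929/29 ≈ -204.45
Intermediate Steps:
D = 354 (D = (3/2)*236 = 354)
((-46 + D)/(26 - 142))*(130 - 53) = ((-46 + 354)/(26 - 142))*(130 - 53) = (308/(-116))*77 = (308*(-1/116))*77 = -77/29*77 = -5929/29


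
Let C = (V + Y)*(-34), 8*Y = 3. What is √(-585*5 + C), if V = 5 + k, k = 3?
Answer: I*√12839/2 ≈ 56.655*I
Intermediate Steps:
Y = 3/8 (Y = (⅛)*3 = 3/8 ≈ 0.37500)
V = 8 (V = 5 + 3 = 8)
C = -1139/4 (C = (8 + 3/8)*(-34) = (67/8)*(-34) = -1139/4 ≈ -284.75)
√(-585*5 + C) = √(-585*5 - 1139/4) = √(-2925 - 1139/4) = √(-12839/4) = I*√12839/2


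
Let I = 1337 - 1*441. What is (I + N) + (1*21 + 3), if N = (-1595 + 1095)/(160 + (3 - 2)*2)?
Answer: 74270/81 ≈ 916.91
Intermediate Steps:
I = 896 (I = 1337 - 441 = 896)
N = -250/81 (N = -500/(160 + 1*2) = -500/(160 + 2) = -500/162 = -500*1/162 = -250/81 ≈ -3.0864)
(I + N) + (1*21 + 3) = (896 - 250/81) + (1*21 + 3) = 72326/81 + (21 + 3) = 72326/81 + 24 = 74270/81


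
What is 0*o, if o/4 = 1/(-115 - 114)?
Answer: 0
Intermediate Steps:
o = -4/229 (o = 4/(-115 - 114) = 4/(-229) = 4*(-1/229) = -4/229 ≈ -0.017467)
0*o = 0*(-4/229) = 0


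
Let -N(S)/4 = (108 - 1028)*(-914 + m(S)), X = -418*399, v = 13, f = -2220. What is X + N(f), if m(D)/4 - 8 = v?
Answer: -3221182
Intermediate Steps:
m(D) = 84 (m(D) = 32 + 4*13 = 32 + 52 = 84)
X = -166782
N(S) = -3054400 (N(S) = -4*(108 - 1028)*(-914 + 84) = -(-3680)*(-830) = -4*763600 = -3054400)
X + N(f) = -166782 - 3054400 = -3221182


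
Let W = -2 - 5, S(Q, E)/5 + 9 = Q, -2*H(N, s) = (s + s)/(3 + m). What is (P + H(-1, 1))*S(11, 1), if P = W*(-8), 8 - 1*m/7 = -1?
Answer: 18475/33 ≈ 559.85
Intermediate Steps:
m = 63 (m = 56 - 7*(-1) = 56 + 7 = 63)
H(N, s) = -s/66 (H(N, s) = -(s + s)/(2*(3 + 63)) = -2*s/(2*66) = -s/66)
S(Q, E) = -45 + 5*Q
W = -7
P = 56 (P = -7*(-8) = 56)
(P + H(-1, 1))*S(11, 1) = (56 - 1/66*1)*(-45 + 5*11) = (56 - 1/66)*(-45 + 55) = (3695/66)*10 = 18475/33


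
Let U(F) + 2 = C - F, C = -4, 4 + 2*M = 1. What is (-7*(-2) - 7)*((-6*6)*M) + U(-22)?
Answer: 394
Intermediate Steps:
M = -3/2 (M = -2 + (1/2)*1 = -2 + 1/2 = -3/2 ≈ -1.5000)
U(F) = -6 - F (U(F) = -2 + (-4 - F) = -6 - F)
(-7*(-2) - 7)*((-6*6)*M) + U(-22) = (-7*(-2) - 7)*(-6*6*(-3/2)) + (-6 - 1*(-22)) = (14 - 7)*(-36*(-3/2)) + (-6 + 22) = 7*54 + 16 = 378 + 16 = 394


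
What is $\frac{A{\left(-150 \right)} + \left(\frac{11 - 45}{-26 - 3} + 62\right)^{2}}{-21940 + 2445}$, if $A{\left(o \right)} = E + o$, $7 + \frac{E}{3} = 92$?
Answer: $- \frac{3444529}{16395295} \approx -0.21009$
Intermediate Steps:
$E = 255$ ($E = -21 + 3 \cdot 92 = -21 + 276 = 255$)
$A{\left(o \right)} = 255 + o$
$\frac{A{\left(-150 \right)} + \left(\frac{11 - 45}{-26 - 3} + 62\right)^{2}}{-21940 + 2445} = \frac{\left(255 - 150\right) + \left(\frac{11 - 45}{-26 - 3} + 62\right)^{2}}{-21940 + 2445} = \frac{105 + \left(- \frac{34}{-29} + 62\right)^{2}}{-19495} = \left(105 + \left(\left(-34\right) \left(- \frac{1}{29}\right) + 62\right)^{2}\right) \left(- \frac{1}{19495}\right) = \left(105 + \left(\frac{34}{29} + 62\right)^{2}\right) \left(- \frac{1}{19495}\right) = \left(105 + \left(\frac{1832}{29}\right)^{2}\right) \left(- \frac{1}{19495}\right) = \left(105 + \frac{3356224}{841}\right) \left(- \frac{1}{19495}\right) = \frac{3444529}{841} \left(- \frac{1}{19495}\right) = - \frac{3444529}{16395295}$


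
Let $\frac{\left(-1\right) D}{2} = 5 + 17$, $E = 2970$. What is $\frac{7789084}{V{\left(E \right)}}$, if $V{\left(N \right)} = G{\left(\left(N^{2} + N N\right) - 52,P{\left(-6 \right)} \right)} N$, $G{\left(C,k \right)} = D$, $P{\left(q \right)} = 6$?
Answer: $- \frac{1947271}{32670} \approx -59.604$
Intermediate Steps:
$D = -44$ ($D = - 2 \left(5 + 17\right) = \left(-2\right) 22 = -44$)
$G{\left(C,k \right)} = -44$
$V{\left(N \right)} = - 44 N$
$\frac{7789084}{V{\left(E \right)}} = \frac{7789084}{\left(-44\right) 2970} = \frac{7789084}{-130680} = 7789084 \left(- \frac{1}{130680}\right) = - \frac{1947271}{32670}$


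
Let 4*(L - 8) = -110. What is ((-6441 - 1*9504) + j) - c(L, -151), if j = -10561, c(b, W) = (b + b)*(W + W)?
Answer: -38284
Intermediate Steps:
L = -39/2 (L = 8 + (¼)*(-110) = 8 - 55/2 = -39/2 ≈ -19.500)
c(b, W) = 4*W*b (c(b, W) = (2*b)*(2*W) = 4*W*b)
((-6441 - 1*9504) + j) - c(L, -151) = ((-6441 - 1*9504) - 10561) - 4*(-151)*(-39)/2 = ((-6441 - 9504) - 10561) - 1*11778 = (-15945 - 10561) - 11778 = -26506 - 11778 = -38284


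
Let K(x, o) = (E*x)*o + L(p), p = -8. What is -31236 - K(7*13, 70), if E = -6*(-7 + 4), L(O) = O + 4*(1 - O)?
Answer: -145924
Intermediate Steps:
L(O) = 4 - 3*O (L(O) = O + (4 - 4*O) = 4 - 3*O)
E = 18 (E = -6*(-3) = 18)
K(x, o) = 28 + 18*o*x (K(x, o) = (18*x)*o + (4 - 3*(-8)) = 18*o*x + (4 + 24) = 18*o*x + 28 = 28 + 18*o*x)
-31236 - K(7*13, 70) = -31236 - (28 + 18*70*(7*13)) = -31236 - (28 + 18*70*91) = -31236 - (28 + 114660) = -31236 - 1*114688 = -31236 - 114688 = -145924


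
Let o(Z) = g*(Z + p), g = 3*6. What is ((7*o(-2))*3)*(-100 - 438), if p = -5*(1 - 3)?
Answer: -1626912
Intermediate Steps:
g = 18
p = 10 (p = -5*(-2) = 10)
o(Z) = 180 + 18*Z (o(Z) = 18*(Z + 10) = 18*(10 + Z) = 180 + 18*Z)
((7*o(-2))*3)*(-100 - 438) = ((7*(180 + 18*(-2)))*3)*(-100 - 438) = ((7*(180 - 36))*3)*(-538) = ((7*144)*3)*(-538) = (1008*3)*(-538) = 3024*(-538) = -1626912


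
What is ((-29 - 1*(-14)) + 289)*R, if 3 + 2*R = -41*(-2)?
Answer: 10823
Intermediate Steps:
R = 79/2 (R = -3/2 + (-41*(-2))/2 = -3/2 + (1/2)*82 = -3/2 + 41 = 79/2 ≈ 39.500)
((-29 - 1*(-14)) + 289)*R = ((-29 - 1*(-14)) + 289)*(79/2) = ((-29 + 14) + 289)*(79/2) = (-15 + 289)*(79/2) = 274*(79/2) = 10823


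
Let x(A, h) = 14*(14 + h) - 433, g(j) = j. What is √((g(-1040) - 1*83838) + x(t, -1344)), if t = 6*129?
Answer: I*√103931 ≈ 322.38*I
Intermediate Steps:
t = 774
x(A, h) = -237 + 14*h (x(A, h) = (196 + 14*h) - 433 = -237 + 14*h)
√((g(-1040) - 1*83838) + x(t, -1344)) = √((-1040 - 1*83838) + (-237 + 14*(-1344))) = √((-1040 - 83838) + (-237 - 18816)) = √(-84878 - 19053) = √(-103931) = I*√103931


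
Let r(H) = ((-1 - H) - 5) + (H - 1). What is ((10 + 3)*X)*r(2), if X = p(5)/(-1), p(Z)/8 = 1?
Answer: 728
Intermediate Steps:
p(Z) = 8 (p(Z) = 8*1 = 8)
X = -8 (X = 8/(-1) = 8*(-1) = -8)
r(H) = -7 (r(H) = (-6 - H) + (-1 + H) = -7)
((10 + 3)*X)*r(2) = ((10 + 3)*(-8))*(-7) = (13*(-8))*(-7) = -104*(-7) = 728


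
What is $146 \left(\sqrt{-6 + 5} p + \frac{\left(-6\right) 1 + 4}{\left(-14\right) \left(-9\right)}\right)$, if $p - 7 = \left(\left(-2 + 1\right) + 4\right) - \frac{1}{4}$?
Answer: $- \frac{146}{63} + \frac{2847 i}{2} \approx -2.3175 + 1423.5 i$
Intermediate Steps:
$p = \frac{39}{4}$ ($p = 7 + \left(\left(\left(-2 + 1\right) + 4\right) - \frac{1}{4}\right) = 7 + \left(\left(-1 + 4\right) - \frac{1}{4}\right) = 7 + \left(3 - \frac{1}{4}\right) = 7 + \frac{11}{4} = \frac{39}{4} \approx 9.75$)
$146 \left(\sqrt{-6 + 5} p + \frac{\left(-6\right) 1 + 4}{\left(-14\right) \left(-9\right)}\right) = 146 \left(\sqrt{-6 + 5} \cdot \frac{39}{4} + \frac{\left(-6\right) 1 + 4}{\left(-14\right) \left(-9\right)}\right) = 146 \left(\sqrt{-1} \cdot \frac{39}{4} + \frac{-6 + 4}{126}\right) = 146 \left(i \frac{39}{4} - \frac{1}{63}\right) = 146 \left(\frac{39 i}{4} - \frac{1}{63}\right) = 146 \left(- \frac{1}{63} + \frac{39 i}{4}\right) = - \frac{146}{63} + \frac{2847 i}{2}$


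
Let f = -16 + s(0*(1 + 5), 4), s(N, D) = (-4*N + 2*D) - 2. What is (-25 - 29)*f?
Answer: 540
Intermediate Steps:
s(N, D) = -2 - 4*N + 2*D
f = -10 (f = -16 + (-2 - 0*(1 + 5) + 2*4) = -16 + (-2 - 0*6 + 8) = -16 + (-2 - 4*0 + 8) = -16 + (-2 + 0 + 8) = -16 + 6 = -10)
(-25 - 29)*f = (-25 - 29)*(-10) = -54*(-10) = 540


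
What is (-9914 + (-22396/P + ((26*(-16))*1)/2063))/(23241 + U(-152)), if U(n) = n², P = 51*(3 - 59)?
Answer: -2918377967/13653070158 ≈ -0.21375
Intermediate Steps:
P = -2856 (P = 51*(-56) = -2856)
(-9914 + (-22396/P + ((26*(-16))*1)/2063))/(23241 + U(-152)) = (-9914 + (-22396/(-2856) + ((26*(-16))*1)/2063))/(23241 + (-152)²) = (-9914 + (-22396*(-1/2856) - 416*1*(1/2063)))/(23241 + 23104) = (-9914 + (5599/714 - 416*1/2063))/46345 = (-9914 + (5599/714 - 416/2063))*(1/46345) = (-9914 + 11253713/1472982)*(1/46345) = -14591889835/1472982*1/46345 = -2918377967/13653070158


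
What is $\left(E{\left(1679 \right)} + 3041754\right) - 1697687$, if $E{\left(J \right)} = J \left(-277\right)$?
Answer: $878984$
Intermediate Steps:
$E{\left(J \right)} = - 277 J$
$\left(E{\left(1679 \right)} + 3041754\right) - 1697687 = \left(\left(-277\right) 1679 + 3041754\right) - 1697687 = \left(-465083 + 3041754\right) - 1697687 = 2576671 - 1697687 = 878984$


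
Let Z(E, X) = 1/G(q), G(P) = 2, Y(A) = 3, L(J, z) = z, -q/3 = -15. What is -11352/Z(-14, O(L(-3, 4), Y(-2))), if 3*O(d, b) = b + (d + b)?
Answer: -22704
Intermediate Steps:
q = 45 (q = -3*(-15) = 45)
O(d, b) = d/3 + 2*b/3 (O(d, b) = (b + (d + b))/3 = (b + (b + d))/3 = (d + 2*b)/3 = d/3 + 2*b/3)
Z(E, X) = ½ (Z(E, X) = 1/2 = ½)
-11352/Z(-14, O(L(-3, 4), Y(-2))) = -11352/½ = -11352*2 = -22704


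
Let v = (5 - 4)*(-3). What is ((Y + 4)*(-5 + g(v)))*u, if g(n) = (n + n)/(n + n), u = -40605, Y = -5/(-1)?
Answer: 1461780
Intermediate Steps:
Y = 5 (Y = -5*(-1) = 5)
v = -3 (v = 1*(-3) = -3)
g(n) = 1 (g(n) = (2*n)/((2*n)) = (2*n)*(1/(2*n)) = 1)
((Y + 4)*(-5 + g(v)))*u = ((5 + 4)*(-5 + 1))*(-40605) = (9*(-4))*(-40605) = -36*(-40605) = 1461780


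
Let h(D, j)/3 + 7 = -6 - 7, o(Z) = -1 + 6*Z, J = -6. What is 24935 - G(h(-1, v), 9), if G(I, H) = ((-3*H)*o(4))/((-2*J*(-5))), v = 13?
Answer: 498493/20 ≈ 24925.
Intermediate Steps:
h(D, j) = -60 (h(D, j) = -21 + 3*(-6 - 7) = -21 + 3*(-13) = -21 - 39 = -60)
G(I, H) = 23*H/20 (G(I, H) = ((-3*H)*(-1 + 6*4))/((-2*(-6)*(-5))) = ((-3*H)*(-1 + 24))/((12*(-5))) = (-3*H*23)/(-60) = -69*H*(-1/60) = 23*H/20)
24935 - G(h(-1, v), 9) = 24935 - 23*9/20 = 24935 - 1*207/20 = 24935 - 207/20 = 498493/20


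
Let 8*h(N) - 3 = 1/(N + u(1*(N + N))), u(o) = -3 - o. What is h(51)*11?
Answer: 1771/432 ≈ 4.0995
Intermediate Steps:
h(N) = 3/8 + 1/(8*(-3 - N)) (h(N) = 3/8 + 1/(8*(N + (-3 - (N + N)))) = 3/8 + 1/(8*(N + (-3 - 2*N))) = 3/8 + 1/(8*(-3 - N)))
h(51)*11 = ((8 + 3*51)/(8*(3 + 51)))*11 = ((⅛)*(8 + 153)/54)*11 = ((⅛)*(1/54)*161)*11 = (161/432)*11 = 1771/432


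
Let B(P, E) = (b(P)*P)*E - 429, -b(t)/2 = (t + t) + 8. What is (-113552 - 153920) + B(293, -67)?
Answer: 23053727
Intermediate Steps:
b(t) = -16 - 4*t (b(t) = -2*((t + t) + 8) = -2*(2*t + 8) = -2*(8 + 2*t) = -16 - 4*t)
B(P, E) = -429 + E*P*(-16 - 4*P) (B(P, E) = ((-16 - 4*P)*P)*E - 429 = (P*(-16 - 4*P))*E - 429 = E*P*(-16 - 4*P) - 429 = -429 + E*P*(-16 - 4*P))
(-113552 - 153920) + B(293, -67) = (-113552 - 153920) + (-429 - 4*(-67)*293*(4 + 293)) = -267472 + (-429 - 4*(-67)*293*297) = -267472 + (-429 + 23321628) = -267472 + 23321199 = 23053727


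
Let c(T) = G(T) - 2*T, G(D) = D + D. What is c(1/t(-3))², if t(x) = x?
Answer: 0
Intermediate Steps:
G(D) = 2*D
c(T) = 0 (c(T) = 2*T - 2*T = 0)
c(1/t(-3))² = 0² = 0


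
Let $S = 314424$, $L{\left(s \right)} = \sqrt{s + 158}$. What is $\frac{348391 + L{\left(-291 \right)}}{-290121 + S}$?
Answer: $\frac{348391}{24303} + \frac{i \sqrt{133}}{24303} \approx 14.335 + 0.00047453 i$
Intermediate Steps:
$L{\left(s \right)} = \sqrt{158 + s}$
$\frac{348391 + L{\left(-291 \right)}}{-290121 + S} = \frac{348391 + \sqrt{158 - 291}}{-290121 + 314424} = \frac{348391 + \sqrt{-133}}{24303} = \left(348391 + i \sqrt{133}\right) \frac{1}{24303} = \frac{348391}{24303} + \frac{i \sqrt{133}}{24303}$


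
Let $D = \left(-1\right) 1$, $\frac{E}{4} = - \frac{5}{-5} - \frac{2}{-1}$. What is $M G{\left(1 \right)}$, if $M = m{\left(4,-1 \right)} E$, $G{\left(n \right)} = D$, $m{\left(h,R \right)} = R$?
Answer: $12$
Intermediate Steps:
$E = 12$ ($E = 4 \left(- \frac{5}{-5} - \frac{2}{-1}\right) = 4 \left(\left(-5\right) \left(- \frac{1}{5}\right) - -2\right) = 4 \left(1 + 2\right) = 4 \cdot 3 = 12$)
$D = -1$
$G{\left(n \right)} = -1$
$M = -12$ ($M = \left(-1\right) 12 = -12$)
$M G{\left(1 \right)} = \left(-12\right) \left(-1\right) = 12$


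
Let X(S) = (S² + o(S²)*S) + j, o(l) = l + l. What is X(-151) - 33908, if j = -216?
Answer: -6897225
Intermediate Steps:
o(l) = 2*l
X(S) = -216 + S² + 2*S³ (X(S) = (S² + (2*S²)*S) - 216 = (S² + 2*S³) - 216 = -216 + S² + 2*S³)
X(-151) - 33908 = (-216 + (-151)² + 2*(-151)³) - 33908 = (-216 + 22801 + 2*(-3442951)) - 33908 = (-216 + 22801 - 6885902) - 33908 = -6863317 - 33908 = -6897225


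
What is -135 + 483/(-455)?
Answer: -8844/65 ≈ -136.06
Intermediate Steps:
-135 + 483/(-455) = -135 - 1/455*483 = -135 - 69/65 = -8844/65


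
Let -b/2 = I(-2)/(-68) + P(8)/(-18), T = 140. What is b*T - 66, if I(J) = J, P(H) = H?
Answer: 7682/153 ≈ 50.209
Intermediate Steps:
b = 127/153 (b = -2*(-2/(-68) + 8/(-18)) = -2*(-2*(-1/68) + 8*(-1/18)) = -2*(1/34 - 4/9) = -2*(-127/306) = 127/153 ≈ 0.83007)
b*T - 66 = (127/153)*140 - 66 = 17780/153 - 66 = 7682/153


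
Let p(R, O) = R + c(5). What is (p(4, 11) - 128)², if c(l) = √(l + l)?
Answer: (124 - √10)² ≈ 14602.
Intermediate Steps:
c(l) = √2*√l (c(l) = √(2*l) = √2*√l)
p(R, O) = R + √10 (p(R, O) = R + √2*√5 = R + √10)
(p(4, 11) - 128)² = ((4 + √10) - 128)² = (-124 + √10)²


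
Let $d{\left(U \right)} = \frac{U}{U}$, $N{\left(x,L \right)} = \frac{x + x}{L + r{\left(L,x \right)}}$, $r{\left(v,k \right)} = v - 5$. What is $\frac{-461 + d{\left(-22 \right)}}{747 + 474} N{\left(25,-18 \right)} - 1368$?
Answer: $- \frac{68460448}{50061} \approx -1367.5$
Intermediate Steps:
$r{\left(v,k \right)} = -5 + v$
$N{\left(x,L \right)} = \frac{2 x}{-5 + 2 L}$ ($N{\left(x,L \right)} = \frac{x + x}{L + \left(-5 + L\right)} = \frac{2 x}{-5 + 2 L}$)
$d{\left(U \right)} = 1$
$\frac{-461 + d{\left(-22 \right)}}{747 + 474} N{\left(25,-18 \right)} - 1368 = \frac{-461 + 1}{747 + 474} \cdot 2 \cdot 25 \frac{1}{-5 + 2 \left(-18\right)} - 1368 = - \frac{460}{1221} \cdot 2 \cdot 25 \frac{1}{-5 - 36} - 1368 = \left(-460\right) \frac{1}{1221} \cdot 2 \cdot 25 \frac{1}{-41} - 1368 = - \frac{460 \cdot 2 \cdot 25 \left(- \frac{1}{41}\right)}{1221} - 1368 = \left(- \frac{460}{1221}\right) \left(- \frac{50}{41}\right) - 1368 = \frac{23000}{50061} - 1368 = - \frac{68460448}{50061}$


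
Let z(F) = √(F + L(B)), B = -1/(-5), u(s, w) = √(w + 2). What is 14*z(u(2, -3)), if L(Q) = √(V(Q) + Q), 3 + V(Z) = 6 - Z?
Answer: 14*√(I + √3) ≈ 19.124 + 5.1244*I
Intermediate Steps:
V(Z) = 3 - Z (V(Z) = -3 + (6 - Z) = 3 - Z)
u(s, w) = √(2 + w)
B = ⅕ (B = -1*(-⅕) = ⅕ ≈ 0.20000)
L(Q) = √3 (L(Q) = √((3 - Q) + Q) = √3)
z(F) = √(F + √3)
14*z(u(2, -3)) = 14*√(√(2 - 3) + √3) = 14*√(√(-1) + √3) = 14*√(I + √3)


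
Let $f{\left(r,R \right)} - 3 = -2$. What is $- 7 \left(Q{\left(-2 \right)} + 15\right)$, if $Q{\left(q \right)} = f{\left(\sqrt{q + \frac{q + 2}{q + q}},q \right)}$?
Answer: $-112$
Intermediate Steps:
$f{\left(r,R \right)} = 1$ ($f{\left(r,R \right)} = 3 - 2 = 1$)
$Q{\left(q \right)} = 1$
$- 7 \left(Q{\left(-2 \right)} + 15\right) = - 7 \left(1 + 15\right) = \left(-7\right) 16 = -112$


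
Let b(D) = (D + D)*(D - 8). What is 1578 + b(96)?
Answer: 18474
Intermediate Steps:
b(D) = 2*D*(-8 + D) (b(D) = (2*D)*(-8 + D) = 2*D*(-8 + D))
1578 + b(96) = 1578 + 2*96*(-8 + 96) = 1578 + 2*96*88 = 1578 + 16896 = 18474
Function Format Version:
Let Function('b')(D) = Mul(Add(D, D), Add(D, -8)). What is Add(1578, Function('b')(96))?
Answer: 18474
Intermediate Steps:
Function('b')(D) = Mul(2, D, Add(-8, D)) (Function('b')(D) = Mul(Mul(2, D), Add(-8, D)) = Mul(2, D, Add(-8, D)))
Add(1578, Function('b')(96)) = Add(1578, Mul(2, 96, Add(-8, 96))) = Add(1578, Mul(2, 96, 88)) = Add(1578, 16896) = 18474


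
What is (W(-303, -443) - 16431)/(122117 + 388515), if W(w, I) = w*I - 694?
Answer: 14638/63829 ≈ 0.22933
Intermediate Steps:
W(w, I) = -694 + I*w (W(w, I) = I*w - 694 = -694 + I*w)
(W(-303, -443) - 16431)/(122117 + 388515) = ((-694 - 443*(-303)) - 16431)/(122117 + 388515) = ((-694 + 134229) - 16431)/510632 = (133535 - 16431)*(1/510632) = 117104*(1/510632) = 14638/63829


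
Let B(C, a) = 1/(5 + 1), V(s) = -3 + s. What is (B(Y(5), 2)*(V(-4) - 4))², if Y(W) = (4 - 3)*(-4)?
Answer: 121/36 ≈ 3.3611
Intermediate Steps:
Y(W) = -4 (Y(W) = 1*(-4) = -4)
B(C, a) = ⅙ (B(C, a) = 1/6 = ⅙)
(B(Y(5), 2)*(V(-4) - 4))² = (((-3 - 4) - 4)/6)² = ((-7 - 4)/6)² = ((⅙)*(-11))² = (-11/6)² = 121/36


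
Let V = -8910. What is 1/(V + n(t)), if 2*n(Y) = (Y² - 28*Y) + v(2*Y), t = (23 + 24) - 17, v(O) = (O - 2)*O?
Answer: -1/7140 ≈ -0.00014006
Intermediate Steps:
v(O) = O*(-2 + O) (v(O) = (-2 + O)*O = O*(-2 + O))
t = 30 (t = 47 - 17 = 30)
n(Y) = Y²/2 - 14*Y + Y*(-2 + 2*Y) (n(Y) = ((Y² - 28*Y) + (2*Y)*(-2 + 2*Y))/2 = ((Y² - 28*Y) + 2*Y*(-2 + 2*Y))/2 = (Y² - 28*Y + 2*Y*(-2 + 2*Y))/2 = Y²/2 - 14*Y + Y*(-2 + 2*Y))
1/(V + n(t)) = 1/(-8910 + (½)*30*(-32 + 5*30)) = 1/(-8910 + (½)*30*(-32 + 150)) = 1/(-8910 + (½)*30*118) = 1/(-8910 + 1770) = 1/(-7140) = -1/7140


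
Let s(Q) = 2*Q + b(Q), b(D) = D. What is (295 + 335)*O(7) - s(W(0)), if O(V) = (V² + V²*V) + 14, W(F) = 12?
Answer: 255744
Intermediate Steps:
O(V) = 14 + V² + V³ (O(V) = (V² + V³) + 14 = 14 + V² + V³)
s(Q) = 3*Q (s(Q) = 2*Q + Q = 3*Q)
(295 + 335)*O(7) - s(W(0)) = (295 + 335)*(14 + 7² + 7³) - 3*12 = 630*(14 + 49 + 343) - 1*36 = 630*406 - 36 = 255780 - 36 = 255744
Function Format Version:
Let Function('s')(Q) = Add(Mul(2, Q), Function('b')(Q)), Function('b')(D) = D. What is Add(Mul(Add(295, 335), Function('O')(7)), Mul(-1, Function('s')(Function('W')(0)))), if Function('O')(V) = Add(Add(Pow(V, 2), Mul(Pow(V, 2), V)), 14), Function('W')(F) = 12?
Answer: 255744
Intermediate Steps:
Function('O')(V) = Add(14, Pow(V, 2), Pow(V, 3)) (Function('O')(V) = Add(Add(Pow(V, 2), Pow(V, 3)), 14) = Add(14, Pow(V, 2), Pow(V, 3)))
Function('s')(Q) = Mul(3, Q) (Function('s')(Q) = Add(Mul(2, Q), Q) = Mul(3, Q))
Add(Mul(Add(295, 335), Function('O')(7)), Mul(-1, Function('s')(Function('W')(0)))) = Add(Mul(Add(295, 335), Add(14, Pow(7, 2), Pow(7, 3))), Mul(-1, Mul(3, 12))) = Add(Mul(630, Add(14, 49, 343)), Mul(-1, 36)) = Add(Mul(630, 406), -36) = Add(255780, -36) = 255744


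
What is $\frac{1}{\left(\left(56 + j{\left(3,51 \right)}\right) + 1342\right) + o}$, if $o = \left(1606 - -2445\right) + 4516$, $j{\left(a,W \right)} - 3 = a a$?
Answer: $\frac{1}{9977} \approx 0.00010023$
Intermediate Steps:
$j{\left(a,W \right)} = 3 + a^{2}$ ($j{\left(a,W \right)} = 3 + a a = 3 + a^{2}$)
$o = 8567$ ($o = \left(1606 + 2445\right) + 4516 = 4051 + 4516 = 8567$)
$\frac{1}{\left(\left(56 + j{\left(3,51 \right)}\right) + 1342\right) + o} = \frac{1}{\left(\left(56 + \left(3 + 3^{2}\right)\right) + 1342\right) + 8567} = \frac{1}{\left(\left(56 + \left(3 + 9\right)\right) + 1342\right) + 8567} = \frac{1}{\left(\left(56 + 12\right) + 1342\right) + 8567} = \frac{1}{\left(68 + 1342\right) + 8567} = \frac{1}{1410 + 8567} = \frac{1}{9977}$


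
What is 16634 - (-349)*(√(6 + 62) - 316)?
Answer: -93650 + 698*√17 ≈ -90772.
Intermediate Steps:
16634 - (-349)*(√(6 + 62) - 316) = 16634 - (-349)*(√68 - 316) = 16634 - (-349)*(2*√17 - 316) = 16634 - (-349)*(-316 + 2*√17) = 16634 - (110284 - 698*√17) = 16634 + (-110284 + 698*√17) = -93650 + 698*√17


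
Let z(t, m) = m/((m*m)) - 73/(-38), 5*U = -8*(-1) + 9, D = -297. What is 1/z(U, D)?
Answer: 11286/21643 ≈ 0.52146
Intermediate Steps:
U = 17/5 (U = (-8*(-1) + 9)/5 = (8 + 9)/5 = (⅕)*17 = 17/5 ≈ 3.4000)
z(t, m) = 73/38 + 1/m (z(t, m) = m/(m²) - 73*(-1/38) = m/m² + 73/38 = 1/m + 73/38 = 73/38 + 1/m)
1/z(U, D) = 1/(73/38 + 1/(-297)) = 1/(73/38 - 1/297) = 1/(21643/11286) = 11286/21643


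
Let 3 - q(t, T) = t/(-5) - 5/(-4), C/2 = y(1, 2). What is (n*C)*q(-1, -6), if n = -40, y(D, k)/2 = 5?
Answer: -1240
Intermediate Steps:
y(D, k) = 10 (y(D, k) = 2*5 = 10)
C = 20 (C = 2*10 = 20)
q(t, T) = 7/4 + t/5 (q(t, T) = 3 - (t/(-5) - 5/(-4)) = 3 - (t*(-1/5) - 5*(-1/4)) = 3 - (-t/5 + 5/4) = 3 - (5/4 - t/5) = 3 + (-5/4 + t/5) = 7/4 + t/5)
(n*C)*q(-1, -6) = (-40*20)*(7/4 + (1/5)*(-1)) = -800*(7/4 - 1/5) = -800*31/20 = -1240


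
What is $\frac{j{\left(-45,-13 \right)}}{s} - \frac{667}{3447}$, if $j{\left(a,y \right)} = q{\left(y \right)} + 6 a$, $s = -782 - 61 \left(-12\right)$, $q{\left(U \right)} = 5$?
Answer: $\frac{176021}{34470} \approx 5.1065$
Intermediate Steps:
$s = -50$ ($s = -782 - -732 = -782 + 732 = -50$)
$j{\left(a,y \right)} = 5 + 6 a$
$\frac{j{\left(-45,-13 \right)}}{s} - \frac{667}{3447} = \frac{5 + 6 \left(-45\right)}{-50} - \frac{667}{3447} = \left(5 - 270\right) \left(- \frac{1}{50}\right) - \frac{667}{3447} = \left(-265\right) \left(- \frac{1}{50}\right) - \frac{667}{3447} = \frac{53}{10} - \frac{667}{3447} = \frac{176021}{34470}$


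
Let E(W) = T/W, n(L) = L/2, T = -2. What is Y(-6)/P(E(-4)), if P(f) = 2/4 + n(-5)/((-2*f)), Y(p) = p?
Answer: -2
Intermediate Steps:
n(L) = L/2 (n(L) = L*(½) = L/2)
E(W) = -2/W
P(f) = ½ + 5/(4*f) (P(f) = 2/4 + ((½)*(-5))/((-2*f)) = 2*(¼) - (-5)/(4*f) = ½ + 5/(4*f))
Y(-6)/P(E(-4)) = -6/((5 + 2*(-2/(-4)))/(4*((-2/(-4))))) = -6/((5 + 2*(-2*(-¼)))/(4*((-2*(-¼))))) = -6/((5 + 2*(½))/(4*(½))) = -6/((¼)*2*(5 + 1)) = -6/((¼)*2*6) = -6/3 = (⅓)*(-6) = -2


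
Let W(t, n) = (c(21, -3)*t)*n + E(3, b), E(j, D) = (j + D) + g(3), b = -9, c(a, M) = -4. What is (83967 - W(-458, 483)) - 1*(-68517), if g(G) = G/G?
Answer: -732367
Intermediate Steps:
g(G) = 1
E(j, D) = 1 + D + j (E(j, D) = (j + D) + 1 = (D + j) + 1 = 1 + D + j)
W(t, n) = -5 - 4*n*t (W(t, n) = (-4*t)*n + (1 - 9 + 3) = -4*n*t - 5 = -5 - 4*n*t)
(83967 - W(-458, 483)) - 1*(-68517) = (83967 - (-5 - 4*483*(-458))) - 1*(-68517) = (83967 - (-5 + 884856)) + 68517 = (83967 - 1*884851) + 68517 = (83967 - 884851) + 68517 = -800884 + 68517 = -732367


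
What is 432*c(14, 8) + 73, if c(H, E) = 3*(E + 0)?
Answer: 10441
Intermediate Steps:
c(H, E) = 3*E
432*c(14, 8) + 73 = 432*(3*8) + 73 = 432*24 + 73 = 10368 + 73 = 10441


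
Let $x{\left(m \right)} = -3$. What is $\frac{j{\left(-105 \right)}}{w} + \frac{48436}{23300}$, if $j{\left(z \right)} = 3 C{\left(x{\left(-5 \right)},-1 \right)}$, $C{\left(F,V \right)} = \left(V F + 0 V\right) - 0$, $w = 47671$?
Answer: $\frac{577300564}{277683575} \approx 2.079$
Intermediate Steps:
$C{\left(F,V \right)} = F V$ ($C{\left(F,V \right)} = \left(F V + 0\right) + 0 = F V + 0 = F V$)
$j{\left(z \right)} = 9$ ($j{\left(z \right)} = 3 \left(\left(-3\right) \left(-1\right)\right) = 3 \cdot 3 = 9$)
$\frac{j{\left(-105 \right)}}{w} + \frac{48436}{23300} = \frac{9}{47671} + \frac{48436}{23300} = 9 \cdot \frac{1}{47671} + 48436 \cdot \frac{1}{23300} = \frac{9}{47671} + \frac{12109}{5825} = \frac{577300564}{277683575}$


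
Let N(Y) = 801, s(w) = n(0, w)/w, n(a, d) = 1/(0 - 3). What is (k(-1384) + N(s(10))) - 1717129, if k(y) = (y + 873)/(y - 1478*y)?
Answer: -501208967945/292024 ≈ -1.7163e+6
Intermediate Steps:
n(a, d) = -1/3 (n(a, d) = 1/(-3) = -1/3)
k(y) = -(873 + y)/(1477*y) (k(y) = (873 + y)/((-1477*y)) = (873 + y)*(-1/(1477*y)) = -(873 + y)/(1477*y))
s(w) = -1/(3*w)
(k(-1384) + N(s(10))) - 1717129 = ((1/1477)*(-873 - 1*(-1384))/(-1384) + 801) - 1717129 = ((1/1477)*(-1/1384)*(-873 + 1384) + 801) - 1717129 = ((1/1477)*(-1/1384)*511 + 801) - 1717129 = (-73/292024 + 801) - 1717129 = 233911151/292024 - 1717129 = -501208967945/292024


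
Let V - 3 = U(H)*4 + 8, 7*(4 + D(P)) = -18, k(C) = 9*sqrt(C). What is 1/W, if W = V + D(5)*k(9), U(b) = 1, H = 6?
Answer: -7/1137 ≈ -0.0061565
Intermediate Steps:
D(P) = -46/7 (D(P) = -4 + (1/7)*(-18) = -4 - 18/7 = -46/7)
V = 15 (V = 3 + (1*4 + 8) = 3 + (4 + 8) = 3 + 12 = 15)
W = -1137/7 (W = 15 - 414*sqrt(9)/7 = 15 - 414*3/7 = 15 - 46/7*27 = 15 - 1242/7 = -1137/7 ≈ -162.43)
1/W = 1/(-1137/7) = -7/1137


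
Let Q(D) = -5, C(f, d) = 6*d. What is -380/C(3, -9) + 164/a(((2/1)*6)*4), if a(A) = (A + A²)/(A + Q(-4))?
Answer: 53107/5292 ≈ 10.035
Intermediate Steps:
a(A) = (A + A²)/(-5 + A) (a(A) = (A + A²)/(A - 5) = (A + A²)/(-5 + A))
-380/C(3, -9) + 164/a(((2/1)*6)*4) = -380/(6*(-9)) + 164/(((((2/1)*6)*4)*(1 + ((2/1)*6)*4)/(-5 + ((2/1)*6)*4))) = -380/(-54) + 164/(((((2*1)*6)*4)*(1 + ((2*1)*6)*4)/(-5 + ((2*1)*6)*4))) = -380*(-1/54) + 164/((((2*6)*4)*(1 + (2*6)*4)/(-5 + (2*6)*4))) = 190/27 + 164/(((12*4)*(1 + 12*4)/(-5 + 12*4))) = 190/27 + 164/((48*(1 + 48)/(-5 + 48))) = 190/27 + 164/((48*49/43)) = 190/27 + 164/((48*(1/43)*49)) = 190/27 + 164/(2352/43) = 190/27 + 164*(43/2352) = 190/27 + 1763/588 = 53107/5292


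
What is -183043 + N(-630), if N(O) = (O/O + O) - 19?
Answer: -183691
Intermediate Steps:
N(O) = -18 + O (N(O) = (1 + O) - 19 = -18 + O)
-183043 + N(-630) = -183043 + (-18 - 630) = -183043 - 648 = -183691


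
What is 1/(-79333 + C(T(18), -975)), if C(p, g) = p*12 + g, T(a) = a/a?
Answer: -1/80296 ≈ -1.2454e-5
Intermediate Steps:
T(a) = 1
C(p, g) = g + 12*p (C(p, g) = 12*p + g = g + 12*p)
1/(-79333 + C(T(18), -975)) = 1/(-79333 + (-975 + 12*1)) = 1/(-79333 + (-975 + 12)) = 1/(-79333 - 963) = 1/(-80296) = -1/80296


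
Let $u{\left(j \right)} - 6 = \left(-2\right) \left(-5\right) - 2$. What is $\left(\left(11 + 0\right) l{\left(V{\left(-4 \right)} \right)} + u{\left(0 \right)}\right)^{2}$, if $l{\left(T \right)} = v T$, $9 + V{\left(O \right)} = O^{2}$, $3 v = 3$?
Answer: $8281$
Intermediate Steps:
$v = 1$ ($v = \frac{1}{3} \cdot 3 = 1$)
$V{\left(O \right)} = -9 + O^{2}$
$l{\left(T \right)} = T$ ($l{\left(T \right)} = 1 T = T$)
$u{\left(j \right)} = 14$ ($u{\left(j \right)} = 6 - -8 = 6 + \left(10 - 2\right) = 6 + 8 = 14$)
$\left(\left(11 + 0\right) l{\left(V{\left(-4 \right)} \right)} + u{\left(0 \right)}\right)^{2} = \left(\left(11 + 0\right) \left(-9 + \left(-4\right)^{2}\right) + 14\right)^{2} = \left(11 \left(-9 + 16\right) + 14\right)^{2} = \left(11 \cdot 7 + 14\right)^{2} = \left(77 + 14\right)^{2} = 91^{2} = 8281$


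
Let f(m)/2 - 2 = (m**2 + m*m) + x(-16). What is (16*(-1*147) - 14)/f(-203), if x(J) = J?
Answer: -169/11772 ≈ -0.014356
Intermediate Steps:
f(m) = -28 + 4*m**2 (f(m) = 4 + 2*((m**2 + m*m) - 16) = 4 + 2*((m**2 + m**2) - 16) = 4 + 2*(2*m**2 - 16) = 4 + 2*(-16 + 2*m**2) = 4 + (-32 + 4*m**2) = -28 + 4*m**2)
(16*(-1*147) - 14)/f(-203) = (16*(-1*147) - 14)/(-28 + 4*(-203)**2) = (16*(-147) - 14)/(-28 + 4*41209) = (-2352 - 14)/(-28 + 164836) = -2366/164808 = -2366*1/164808 = -169/11772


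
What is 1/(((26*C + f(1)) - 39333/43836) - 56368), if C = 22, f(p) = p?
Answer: -14612/815289651 ≈ -1.7922e-5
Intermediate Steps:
1/(((26*C + f(1)) - 39333/43836) - 56368) = 1/(((26*22 + 1) - 39333/43836) - 56368) = 1/(((572 + 1) - 39333*1/43836) - 56368) = 1/((573 - 13111/14612) - 56368) = 1/(8359565/14612 - 56368) = 1/(-815289651/14612) = -14612/815289651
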